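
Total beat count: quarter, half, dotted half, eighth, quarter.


Let's work it out.
Beat values:
  quarter = 1 beat
  half = 2 beats
  dotted half = 3 beats
  eighth = 0.5 beats
  quarter = 1 beat
Sum = 1 + 2 + 3 + 0.5 + 1
= 7.5 beats


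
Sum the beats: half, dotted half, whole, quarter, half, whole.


Let's work it out.
Beat values:
  half = 2 beats
  dotted half = 3 beats
  whole = 4 beats
  quarter = 1 beat
  half = 2 beats
  whole = 4 beats
Sum = 2 + 3 + 4 + 1 + 2 + 4
= 16 beats


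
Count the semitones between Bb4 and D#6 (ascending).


Step by step:
Absolute semitone position = octave×12 + chromatic position
Bb4: 4×12 + 10 = 58
D#6: 6×12 + 3 = 75
Difference = 75 - 58 = 17
= 17 semitones


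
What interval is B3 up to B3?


Solution.
Letter names: B → B spans 1 letter name → a unison
Semitones: B3 → B3 = 0 half-steps
A unison of 0 semitones is a perfect unison
= perfect unison


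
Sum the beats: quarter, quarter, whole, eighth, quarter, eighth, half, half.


Step by step:
Beat values:
  quarter = 1 beat
  quarter = 1 beat
  whole = 4 beats
  eighth = 0.5 beats
  quarter = 1 beat
  eighth = 0.5 beats
  half = 2 beats
  half = 2 beats
Sum = 1 + 1 + 4 + 0.5 + 1 + 0.5 + 2 + 2
= 12 beats


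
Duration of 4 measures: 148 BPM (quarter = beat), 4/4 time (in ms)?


Let's work it out.
Quarter-note beat duration = 60000 / 148 ms
Beats per measure (4/4) = 4
One measure = 4 × 60000 / 148 = 240000 / 148 ms
4 measures = 4 × 240000 / 148 = 960000 / 148
= 6486.5 ms


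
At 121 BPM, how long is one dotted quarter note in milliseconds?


One quarter-note beat = 60000 / BPM = 60000 / 121 ms
Dotted quarter note = 3/2 × quarter note
Duration = 3/2 × 60000 / 121 = 90000 / 121
= 743.8 ms


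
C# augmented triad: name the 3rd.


Reasoning:
Augmented triad = root + major 3rd (4 semitones) + augmented 5th (8 semitones)
A triad on C# stacks thirds, so the chord tones use letter names C-E-G
Root: C#
Major 3rd above C#: E#
Augmented 5th above C#: G##
The 3rd = E#


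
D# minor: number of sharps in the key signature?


Sharp minor keys follow the circle of fifths: A(0), E(1), B(2), F#(3), C#(4), G#(5), D#(6), A#(7)
D# minor has 6 sharps
Order of sharps: F# C# G# D# A# E# B# → first 6: F#, C#, G#, D#, A#, E#
= 6 sharps


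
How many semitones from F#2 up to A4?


Let's work it out.
Absolute semitone position = octave×12 + chromatic position
F#2: 2×12 + 6 = 30
A4: 4×12 + 9 = 57
Difference = 57 - 30 = 27
= 27 semitones


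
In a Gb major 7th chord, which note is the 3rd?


Solution.
Major 7th chord = root + major 3rd + perfect 5th + major 7th
Seventh chords stack in thirds, so the letter names are G-B-D-F
Root: Gb
Major 3rd above Gb: Bb
Perfect 5th above Gb: Db
Major 7th above Gb: F
The 3rd = Bb


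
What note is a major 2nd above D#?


Solution.
A 2nd spans 2 letter names, so from D we land on E
A major 2nd = 2 semitones above D#
Spell E at that pitch: E#
= E#


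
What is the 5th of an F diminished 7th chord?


Diminished 7th chord = root + minor 3rd + diminished 5th + diminished 7th
Seventh chords stack in thirds, so the letter names are F-A-C-E
Root: F
Minor 3rd above F: Ab
Diminished 5th above F: Cb
Diminished 7th above F: Ebb
The 5th = Cb


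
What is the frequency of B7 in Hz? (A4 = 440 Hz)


Solution.
f = 440 × 2^(n/12) where n = semitones from A4
B7: 38 semitones from A4
f = 440 × 2^(38/12)
f = 3951.07 Hz


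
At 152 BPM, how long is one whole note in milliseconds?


Working:
One quarter-note beat = 60000 / BPM = 60000 / 152 ms
Whole note = 4 × quarter note
Duration = 4 × 60000 / 152 = 240000 / 152
= 1578.9 ms


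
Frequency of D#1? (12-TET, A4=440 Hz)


f = 440 × 2^(n/12) where n = semitones from A4
D#1: -42 semitones from A4
f = 440 × 2^(-42/12)
f = 38.89 Hz


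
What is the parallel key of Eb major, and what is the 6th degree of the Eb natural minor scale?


Solution.
Parallel keys share the same tonic but differ in mode
Eb major → parallel is Eb minor
Eb natural minor scale: Eb F Gb Ab Bb Cb Db
= Eb minor; 6th degree = Cb


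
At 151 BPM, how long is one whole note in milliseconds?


Step by step:
One quarter-note beat = 60000 / BPM = 60000 / 151 ms
Whole note = 4 × quarter note
Duration = 4 × 60000 / 151 = 240000 / 151
= 1589.4 ms


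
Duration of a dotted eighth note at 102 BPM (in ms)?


Working:
One quarter-note beat = 60000 / BPM = 60000 / 102 ms
Dotted eighth note = 3/4 × quarter note
Duration = 3/4 × 60000 / 102 = 45000 / 102
= 441.2 ms


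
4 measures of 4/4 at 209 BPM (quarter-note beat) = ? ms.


Working:
Quarter-note beat duration = 60000 / 209 ms
Beats per measure (4/4) = 4
One measure = 4 × 60000 / 209 = 240000 / 209 ms
4 measures = 4 × 240000 / 209 = 960000 / 209
= 4593.3 ms


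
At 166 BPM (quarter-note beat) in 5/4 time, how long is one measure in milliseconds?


Let's work it out.
Quarter-note beat duration = 60000 / 166 ms
Beats per measure (5/4) = 5
One measure = 5 × 60000 / 166 = 300000 / 166 ms
= 1807.2 ms


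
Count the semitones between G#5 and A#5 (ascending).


Step by step:
Absolute semitone position = octave×12 + chromatic position
G#5: 5×12 + 8 = 68
A#5: 5×12 + 10 = 70
Difference = 70 - 68 = 2
= 2 semitones


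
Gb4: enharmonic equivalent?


Solution.
Enharmonic notes sound the same pitch but are spelled with different letter names
Gb and F# name the same pitch class
= F#4


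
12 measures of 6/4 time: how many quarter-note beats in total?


Working:
Time signature 6/4: the bottom number 4 means the quarter note gets one count
The top number 6 means 6 quarter-note beats per measure
Total = 6 × 12 measures
= 72 quarter-note beats


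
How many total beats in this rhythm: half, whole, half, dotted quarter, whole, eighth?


Step by step:
Beat values:
  half = 2 beats
  whole = 4 beats
  half = 2 beats
  dotted quarter = 1.5 beats
  whole = 4 beats
  eighth = 0.5 beats
Sum = 2 + 4 + 2 + 1.5 + 4 + 0.5
= 14 beats


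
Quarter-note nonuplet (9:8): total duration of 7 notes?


Solution.
Nonuplet: 9 notes occupy the space of 8 quarter notes
Space = 8 × 1 = 8 beats
Each nonuplet note = 8 / 9 = 8/9 beats
7 notes = 7 × 8/9 = 56/9
= 56/9 beats


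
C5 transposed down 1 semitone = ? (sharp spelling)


Step by step:
C5: chromatic position 0 in octave 5 → absolute = 5×12 + 0 = 60
Transpose down 1: 60 - 1 = 59
59 = 4×12 + 11 → B in octave 4
Result = B4


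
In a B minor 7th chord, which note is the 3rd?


Solution.
Minor 7th chord = root + minor 3rd + perfect 5th + minor 7th
Seventh chords stack in thirds, so the letter names are B-D-F-A
Root: B
Minor 3rd above B: D
Perfect 5th above B: F#
Minor 7th above B: A
The 3rd = D


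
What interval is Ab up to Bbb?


Step by step:
Letter names: A → B spans 2 letter names → a 2nd
Semitones: Ab → Bbb = 1 half-step
A 2nd of 1 semitone is a minor 2nd
= minor 2nd


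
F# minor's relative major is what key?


The relative major shares the key signature and is a minor 3rd above the minor tonic
A minor 3rd above F# is A
→ relative major of F# minor is A major
= A major


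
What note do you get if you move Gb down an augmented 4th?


Let's work it out.
augmented 4th: 4 letter names, 6 semitones
Letter: G - 3 → D
Pitch: Gb - 6 semitones, spelled as a D → Dbb
= Dbb


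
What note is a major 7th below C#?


A 7th spans 7 letter names, so from C we land on D
A major 7th = 11 semitones below C#
Spell D at that pitch: D
= D


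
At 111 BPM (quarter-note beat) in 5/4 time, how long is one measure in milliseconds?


Step by step:
Quarter-note beat duration = 60000 / 111 ms
Beats per measure (5/4) = 5
One measure = 5 × 60000 / 111 = 300000 / 111 ms
= 2702.7 ms


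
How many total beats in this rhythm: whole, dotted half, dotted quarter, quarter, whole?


Beat values:
  whole = 4 beats
  dotted half = 3 beats
  dotted quarter = 1.5 beats
  quarter = 1 beat
  whole = 4 beats
Sum = 4 + 3 + 1.5 + 1 + 4
= 13.5 beats


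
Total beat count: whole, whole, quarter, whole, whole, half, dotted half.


Step by step:
Beat values:
  whole = 4 beats
  whole = 4 beats
  quarter = 1 beat
  whole = 4 beats
  whole = 4 beats
  half = 2 beats
  dotted half = 3 beats
Sum = 4 + 4 + 1 + 4 + 4 + 2 + 3
= 22 beats


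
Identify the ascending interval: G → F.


Step by step:
Letter names: G → F spans 7 letter names → a 7th
Semitones: G → F = 10 half-steps
A 7th of 10 semitones is a minor 7th
= minor 7th


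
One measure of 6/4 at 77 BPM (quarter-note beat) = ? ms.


Step by step:
Quarter-note beat duration = 60000 / 77 ms
Beats per measure (6/4) = 6
One measure = 6 × 60000 / 77 = 360000 / 77 ms
= 4675.3 ms


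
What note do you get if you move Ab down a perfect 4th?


Working:
perfect 4th: 4 letter names, 5 semitones
Letter: A - 3 → E
Pitch: Ab - 5 semitones, spelled as an E → Eb
= Eb


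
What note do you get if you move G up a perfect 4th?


Step by step:
perfect 4th: 4 letter names, 5 semitones
Letter: G + 3 → C
Pitch: G + 5 semitones, spelled as a C → C
= C


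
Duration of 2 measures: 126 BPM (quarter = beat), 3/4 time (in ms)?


Quarter-note beat duration = 60000 / 126 ms
Beats per measure (3/4) = 3
One measure = 3 × 60000 / 126 = 180000 / 126 ms
2 measures = 2 × 180000 / 126 = 360000 / 126
= 2857.1 ms


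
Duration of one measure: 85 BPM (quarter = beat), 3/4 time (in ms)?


Step by step:
Quarter-note beat duration = 60000 / 85 ms
Beats per measure (3/4) = 3
One measure = 3 × 60000 / 85 = 180000 / 85 ms
= 2117.6 ms


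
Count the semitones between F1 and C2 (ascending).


Absolute semitone position = octave×12 + chromatic position
F1: 1×12 + 5 = 17
C2: 2×12 + 0 = 24
Difference = 24 - 17 = 7
= 7 semitones


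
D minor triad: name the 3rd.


Reasoning:
Minor triad = root + minor 3rd (3 semitones) + perfect 5th (7 semitones)
A triad on D stacks thirds, so the chord tones use letter names D-F-A
Root: D
Minor 3rd above D: F
Perfect 5th above D: A
The 3rd = F


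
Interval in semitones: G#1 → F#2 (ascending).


Reasoning:
Absolute semitone position = octave×12 + chromatic position
G#1: 1×12 + 8 = 20
F#2: 2×12 + 6 = 30
Difference = 30 - 20 = 10
= 10 semitones


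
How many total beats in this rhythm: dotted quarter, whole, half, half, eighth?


Working:
Beat values:
  dotted quarter = 1.5 beats
  whole = 4 beats
  half = 2 beats
  half = 2 beats
  eighth = 0.5 beats
Sum = 1.5 + 4 + 2 + 2 + 0.5
= 10 beats


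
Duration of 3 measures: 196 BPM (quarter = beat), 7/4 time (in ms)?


Step by step:
Quarter-note beat duration = 60000 / 196 ms
Beats per measure (7/4) = 7
One measure = 7 × 60000 / 196 = 420000 / 196 ms
3 measures = 3 × 420000 / 196 = 1260000 / 196
= 6428.6 ms


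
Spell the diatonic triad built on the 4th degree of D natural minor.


Working:
D natural minor scale: D E F G A Bb C
Diatonic triad on degree 4 stacks scale notes 4, 6, 1: G Bb D
G→Bb = 3 semitones; G→D = 7 semitones → minor triad
= G Bb D (minor)


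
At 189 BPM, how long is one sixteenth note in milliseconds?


Step by step:
One quarter-note beat = 60000 / BPM = 60000 / 189 ms
Sixteenth note = 1/4 × quarter note
Duration = 1/4 × 60000 / 189 = 15000 / 189
= 79.4 ms


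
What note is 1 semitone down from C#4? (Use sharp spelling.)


Let's work it out.
C#4: chromatic position 1 in octave 4 → absolute = 4×12 + 1 = 49
Transpose down 1: 49 - 1 = 48
48 = 4×12 + 0 → C in octave 4
Result = C4


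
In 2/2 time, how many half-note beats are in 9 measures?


Time signature 2/2: the bottom number 2 means the half note gets one count
The top number 2 means 2 half-note beats per measure
Total = 2 × 9 measures
= 18 half-note beats


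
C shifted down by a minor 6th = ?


Let's work it out.
minor 6th: 6 letter names, 8 semitones
Letter: C - 5 → E
Pitch: C - 8 semitones, spelled as an E → E
= E


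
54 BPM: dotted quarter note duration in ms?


Solution.
One quarter-note beat = 60000 / BPM = 60000 / 54 ms
Dotted quarter note = 3/2 × quarter note
Duration = 3/2 × 60000 / 54 = 90000 / 54
= 1666.7 ms


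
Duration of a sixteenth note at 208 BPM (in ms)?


Reasoning:
One quarter-note beat = 60000 / BPM = 60000 / 208 ms
Sixteenth note = 1/4 × quarter note
Duration = 1/4 × 60000 / 208 = 15000 / 208
= 72.1 ms


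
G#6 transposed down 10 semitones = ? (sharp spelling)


Solution.
G#6: chromatic position 8 in octave 6 → absolute = 6×12 + 8 = 80
Transpose down 10: 80 - 10 = 70
70 = 5×12 + 10 → A# in octave 5
Result = A#5


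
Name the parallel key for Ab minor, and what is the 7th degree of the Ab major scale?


Let's work it out.
Parallel keys share the same tonic but differ in mode
Ab minor → parallel is Ab major
Ab major scale: Ab Bb C Db Eb F G
= Ab major; 7th degree = G


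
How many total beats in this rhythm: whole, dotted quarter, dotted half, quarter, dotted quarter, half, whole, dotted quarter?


Solution.
Beat values:
  whole = 4 beats
  dotted quarter = 1.5 beats
  dotted half = 3 beats
  quarter = 1 beat
  dotted quarter = 1.5 beats
  half = 2 beats
  whole = 4 beats
  dotted quarter = 1.5 beats
Sum = 4 + 1.5 + 3 + 1 + 1.5 + 2 + 4 + 1.5
= 18.5 beats


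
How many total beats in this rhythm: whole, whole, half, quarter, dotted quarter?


Beat values:
  whole = 4 beats
  whole = 4 beats
  half = 2 beats
  quarter = 1 beat
  dotted quarter = 1.5 beats
Sum = 4 + 4 + 2 + 1 + 1.5
= 12.5 beats


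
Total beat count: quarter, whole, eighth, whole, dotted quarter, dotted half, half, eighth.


Let's work it out.
Beat values:
  quarter = 1 beat
  whole = 4 beats
  eighth = 0.5 beats
  whole = 4 beats
  dotted quarter = 1.5 beats
  dotted half = 3 beats
  half = 2 beats
  eighth = 0.5 beats
Sum = 1 + 4 + 0.5 + 4 + 1.5 + 3 + 2 + 0.5
= 16.5 beats


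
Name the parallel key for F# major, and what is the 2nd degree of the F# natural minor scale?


Step by step:
Parallel keys share the same tonic but differ in mode
F# major → parallel is F# minor
F# natural minor scale: F# G# A B C# D E
= F# minor; 2nd degree = G#


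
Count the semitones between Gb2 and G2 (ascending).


Solution.
Absolute semitone position = octave×12 + chromatic position
Gb2: 2×12 + 6 = 30
G2: 2×12 + 7 = 31
Difference = 31 - 30 = 1
= 1 semitone


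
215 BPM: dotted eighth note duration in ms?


One quarter-note beat = 60000 / BPM = 60000 / 215 ms
Dotted eighth note = 3/4 × quarter note
Duration = 3/4 × 60000 / 215 = 45000 / 215
= 209.3 ms


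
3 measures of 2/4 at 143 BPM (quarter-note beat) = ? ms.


Quarter-note beat duration = 60000 / 143 ms
Beats per measure (2/4) = 2
One measure = 2 × 60000 / 143 = 120000 / 143 ms
3 measures = 3 × 120000 / 143 = 360000 / 143
= 2517.5 ms


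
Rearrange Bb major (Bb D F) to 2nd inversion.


Let's work it out.
Root position: Bb D F
2nd inversion: move root and 3rd up an octave
Bass note: F
Notes (bottom to top) = F Bb D


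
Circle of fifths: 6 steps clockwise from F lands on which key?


Step by step:
Each clockwise step on the circle of fifths moves up a perfect 5th
From F: F → C → G → D → A → E → B
= B


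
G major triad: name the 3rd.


Major triad = root + major 3rd (4 semitones) + perfect 5th (7 semitones)
A triad on G stacks thirds, so the chord tones use letter names G-B-D
Root: G
Major 3rd above G: B
Perfect 5th above G: D
The 3rd = B


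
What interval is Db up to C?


Let's work it out.
Letter names: D → C spans 7 letter names → a 7th
Semitones: Db → C = 11 half-steps
A 7th of 11 semitones is a major 7th
= major 7th


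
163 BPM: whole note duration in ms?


Working:
One quarter-note beat = 60000 / BPM = 60000 / 163 ms
Whole note = 4 × quarter note
Duration = 4 × 60000 / 163 = 240000 / 163
= 1472.4 ms


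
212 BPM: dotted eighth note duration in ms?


Solution.
One quarter-note beat = 60000 / BPM = 60000 / 212 ms
Dotted eighth note = 3/4 × quarter note
Duration = 3/4 × 60000 / 212 = 45000 / 212
= 212.3 ms


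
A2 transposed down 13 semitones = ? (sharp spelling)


A2: chromatic position 9 in octave 2 → absolute = 2×12 + 9 = 33
Transpose down 13: 33 - 13 = 20
20 = 1×12 + 8 → G# in octave 1
Result = G#1


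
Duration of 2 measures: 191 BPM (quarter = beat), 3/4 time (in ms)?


Quarter-note beat duration = 60000 / 191 ms
Beats per measure (3/4) = 3
One measure = 3 × 60000 / 191 = 180000 / 191 ms
2 measures = 2 × 180000 / 191 = 360000 / 191
= 1884.8 ms


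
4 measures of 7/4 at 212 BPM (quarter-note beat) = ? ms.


Let's work it out.
Quarter-note beat duration = 60000 / 212 ms
Beats per measure (7/4) = 7
One measure = 7 × 60000 / 212 = 420000 / 212 ms
4 measures = 4 × 420000 / 212 = 1680000 / 212
= 7924.5 ms


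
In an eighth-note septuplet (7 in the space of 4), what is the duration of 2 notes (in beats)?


Septuplet: 7 notes occupy the space of 4 eighth notes
Space = 4 × 1/2 = 2 beats
Each septuplet note = 2 / 7 = 2/7 beats
2 notes = 2 × 2/7 = 4/7
= 4/7 beats


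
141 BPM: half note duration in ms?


Solution.
One quarter-note beat = 60000 / BPM = 60000 / 141 ms
Half note = 2 × quarter note
Duration = 2 × 60000 / 141 = 120000 / 141
= 851.1 ms


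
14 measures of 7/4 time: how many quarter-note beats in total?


Step by step:
Time signature 7/4: the bottom number 4 means the quarter note gets one count
The top number 7 means 7 quarter-note beats per measure
Total = 7 × 14 measures
= 98 quarter-note beats


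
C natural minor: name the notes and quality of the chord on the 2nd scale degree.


Let's work it out.
C natural minor scale: C D Eb F G Ab Bb
Diatonic triad on degree 2 stacks scale notes 2, 4, 6: D F Ab
D→F = 3 semitones; D→Ab = 6 semitones → diminished triad
= D F Ab (diminished)


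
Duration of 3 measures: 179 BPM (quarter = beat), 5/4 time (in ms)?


Working:
Quarter-note beat duration = 60000 / 179 ms
Beats per measure (5/4) = 5
One measure = 5 × 60000 / 179 = 300000 / 179 ms
3 measures = 3 × 300000 / 179 = 900000 / 179
= 5027.9 ms


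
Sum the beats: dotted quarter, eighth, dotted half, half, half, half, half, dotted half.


Working:
Beat values:
  dotted quarter = 1.5 beats
  eighth = 0.5 beats
  dotted half = 3 beats
  half = 2 beats
  half = 2 beats
  half = 2 beats
  half = 2 beats
  dotted half = 3 beats
Sum = 1.5 + 0.5 + 3 + 2 + 2 + 2 + 2 + 3
= 16 beats


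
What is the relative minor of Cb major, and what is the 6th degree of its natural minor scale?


Working:
The relative minor shares the major's key signature and starts on its 6th degree
6th degree = a major 6th above the tonic; a major 6th above Cb is Ab
→ relative minor of Cb major is Ab minor
Ab natural minor scale: Ab Bb Cb Db Eb Fb Gb
= Ab minor; 6th degree = Fb


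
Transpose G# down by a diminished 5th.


Step by step:
diminished 5th: 5 letter names, 6 semitones
Letter: G - 4 → C
Pitch: G# - 6 semitones, spelled as a C → C##
= C##


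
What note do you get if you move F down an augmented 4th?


Step by step:
augmented 4th: 4 letter names, 6 semitones
Letter: F - 3 → C
Pitch: F - 6 semitones, spelled as a C → Cb
= Cb


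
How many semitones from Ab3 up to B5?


Working:
Absolute semitone position = octave×12 + chromatic position
Ab3: 3×12 + 8 = 44
B5: 5×12 + 11 = 71
Difference = 71 - 44 = 27
= 27 semitones


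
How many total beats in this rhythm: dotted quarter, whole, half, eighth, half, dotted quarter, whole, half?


Beat values:
  dotted quarter = 1.5 beats
  whole = 4 beats
  half = 2 beats
  eighth = 0.5 beats
  half = 2 beats
  dotted quarter = 1.5 beats
  whole = 4 beats
  half = 2 beats
Sum = 1.5 + 4 + 2 + 0.5 + 2 + 1.5 + 4 + 2
= 17.5 beats


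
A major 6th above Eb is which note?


Let's work it out.
A 6th spans 6 letter names, so from E we land on C
A major 6th = 9 semitones above Eb
Spell C at that pitch: C
= C


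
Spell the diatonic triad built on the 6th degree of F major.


F major scale: F G A Bb C D E
Diatonic triad on degree 6 stacks scale notes 6, 1, 3: D F A
D→F = 3 semitones; D→A = 7 semitones → minor triad
= D F A (minor)


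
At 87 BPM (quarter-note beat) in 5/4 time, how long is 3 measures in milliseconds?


Working:
Quarter-note beat duration = 60000 / 87 ms
Beats per measure (5/4) = 5
One measure = 5 × 60000 / 87 = 300000 / 87 ms
3 measures = 3 × 300000 / 87 = 900000 / 87
= 10344.8 ms


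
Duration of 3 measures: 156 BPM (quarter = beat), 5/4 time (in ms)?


Reasoning:
Quarter-note beat duration = 60000 / 156 ms
Beats per measure (5/4) = 5
One measure = 5 × 60000 / 156 = 300000 / 156 ms
3 measures = 3 × 300000 / 156 = 900000 / 156
= 5769.2 ms


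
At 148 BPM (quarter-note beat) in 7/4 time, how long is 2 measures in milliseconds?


Reasoning:
Quarter-note beat duration = 60000 / 148 ms
Beats per measure (7/4) = 7
One measure = 7 × 60000 / 148 = 420000 / 148 ms
2 measures = 2 × 420000 / 148 = 840000 / 148
= 5675.7 ms


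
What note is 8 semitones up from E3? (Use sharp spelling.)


E3: chromatic position 4 in octave 3 → absolute = 3×12 + 4 = 40
Transpose up 8: 40 + 8 = 48
48 = 4×12 + 0 → C in octave 4
Result = C4


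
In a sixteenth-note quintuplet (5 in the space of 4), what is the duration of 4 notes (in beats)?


Working:
Quintuplet: 5 notes occupy the space of 4 sixteenth notes
Space = 4 × 1/4 = 1 beat
Each quintuplet note = 1 / 5 = 1/5 beats
4 notes = 4 × 1/5 = 4/5
= 4/5 beats


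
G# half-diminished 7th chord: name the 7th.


Working:
Half-diminished 7th chord = root + minor 3rd + diminished 5th + minor 7th
Seventh chords stack in thirds, so the letter names are G-B-D-F
Root: G#
Minor 3rd above G#: B
Diminished 5th above G#: D
Minor 7th above G#: F#
The 7th = F#


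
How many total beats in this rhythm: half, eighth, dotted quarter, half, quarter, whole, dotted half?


Solution.
Beat values:
  half = 2 beats
  eighth = 0.5 beats
  dotted quarter = 1.5 beats
  half = 2 beats
  quarter = 1 beat
  whole = 4 beats
  dotted half = 3 beats
Sum = 2 + 0.5 + 1.5 + 2 + 1 + 4 + 3
= 14 beats


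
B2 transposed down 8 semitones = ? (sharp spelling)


B2: chromatic position 11 in octave 2 → absolute = 2×12 + 11 = 35
Transpose down 8: 35 - 8 = 27
27 = 2×12 + 3 → D# in octave 2
Result = D#2


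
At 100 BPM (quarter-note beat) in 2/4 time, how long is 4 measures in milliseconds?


Working:
Quarter-note beat duration = 60000 / 100 ms
Beats per measure (2/4) = 2
One measure = 2 × 60000 / 100 = 120000 / 100 ms
4 measures = 4 × 120000 / 100 = 480000 / 100
= 4800.0 ms


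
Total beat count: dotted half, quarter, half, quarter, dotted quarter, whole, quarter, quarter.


Beat values:
  dotted half = 3 beats
  quarter = 1 beat
  half = 2 beats
  quarter = 1 beat
  dotted quarter = 1.5 beats
  whole = 4 beats
  quarter = 1 beat
  quarter = 1 beat
Sum = 3 + 1 + 2 + 1 + 1.5 + 4 + 1 + 1
= 14.5 beats


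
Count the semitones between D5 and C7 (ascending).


Let's work it out.
Absolute semitone position = octave×12 + chromatic position
D5: 5×12 + 2 = 62
C7: 7×12 + 0 = 84
Difference = 84 - 62 = 22
= 22 semitones


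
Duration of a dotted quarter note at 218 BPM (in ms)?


One quarter-note beat = 60000 / BPM = 60000 / 218 ms
Dotted quarter note = 3/2 × quarter note
Duration = 3/2 × 60000 / 218 = 90000 / 218
= 412.8 ms


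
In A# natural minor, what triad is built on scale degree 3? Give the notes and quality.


Let's work it out.
A# natural minor scale: A# B# C# D# E# F# G#
Diatonic triad on degree 3 stacks scale notes 3, 5, 7: C# E# G#
C#→E# = 4 semitones; C#→G# = 7 semitones → major triad
= C# E# G# (major)


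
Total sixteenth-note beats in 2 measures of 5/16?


Time signature 5/16: the bottom number 16 means the sixteenth note gets one count
The top number 5 means 5 sixteenth-note beats per measure
Total = 5 × 2 measures
= 10 sixteenth-note beats


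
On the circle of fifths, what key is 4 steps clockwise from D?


Each clockwise step on the circle of fifths moves up a perfect 5th
From D: D → A → E → B → F#/Gb
= F#/Gb


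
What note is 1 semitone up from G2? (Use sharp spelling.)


Step by step:
G2: chromatic position 7 in octave 2 → absolute = 2×12 + 7 = 31
Transpose up 1: 31 + 1 = 32
32 = 2×12 + 8 → G# in octave 2
Result = G#2


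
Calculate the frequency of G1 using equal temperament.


f = 440 × 2^(n/12) where n = semitones from A4
G1: -38 semitones from A4
f = 440 × 2^(-38/12)
f = 49.00 Hz


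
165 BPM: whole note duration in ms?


One quarter-note beat = 60000 / BPM = 60000 / 165 ms
Whole note = 4 × quarter note
Duration = 4 × 60000 / 165 = 240000 / 165
= 1454.5 ms


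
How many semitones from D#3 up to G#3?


Solution.
Absolute semitone position = octave×12 + chromatic position
D#3: 3×12 + 3 = 39
G#3: 3×12 + 8 = 44
Difference = 44 - 39 = 5
= 5 semitones


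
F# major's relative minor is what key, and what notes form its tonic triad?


The relative minor shares the major's key signature and starts on its 6th degree
6th degree = a major 6th above the tonic; a major 6th above F# is D#
→ relative minor of F# major is D# minor
Tonic triad of D# minor = root + minor 3rd + perfect 5th = D# F# A#
= D# minor; triad = D# F# A#


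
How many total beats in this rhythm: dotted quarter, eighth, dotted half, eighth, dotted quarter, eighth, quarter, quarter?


Solution.
Beat values:
  dotted quarter = 1.5 beats
  eighth = 0.5 beats
  dotted half = 3 beats
  eighth = 0.5 beats
  dotted quarter = 1.5 beats
  eighth = 0.5 beats
  quarter = 1 beat
  quarter = 1 beat
Sum = 1.5 + 0.5 + 3 + 0.5 + 1.5 + 0.5 + 1 + 1
= 9.5 beats


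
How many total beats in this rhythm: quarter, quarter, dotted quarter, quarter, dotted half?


Let's work it out.
Beat values:
  quarter = 1 beat
  quarter = 1 beat
  dotted quarter = 1.5 beats
  quarter = 1 beat
  dotted half = 3 beats
Sum = 1 + 1 + 1.5 + 1 + 3
= 7.5 beats


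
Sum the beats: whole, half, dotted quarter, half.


Reasoning:
Beat values:
  whole = 4 beats
  half = 2 beats
  dotted quarter = 1.5 beats
  half = 2 beats
Sum = 4 + 2 + 1.5 + 2
= 9.5 beats


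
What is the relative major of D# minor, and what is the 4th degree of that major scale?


Step by step:
The relative major shares the key signature and is a minor 3rd above the minor tonic
A minor 3rd above D# is F#
→ relative major of D# minor is F# major
F# major scale: F# G# A# B C# D# E#
= F# major; 4th degree = B


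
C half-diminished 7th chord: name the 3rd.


Half-diminished 7th chord = root + minor 3rd + diminished 5th + minor 7th
Seventh chords stack in thirds, so the letter names are C-E-G-B
Root: C
Minor 3rd above C: Eb
Diminished 5th above C: Gb
Minor 7th above C: Bb
The 3rd = Eb


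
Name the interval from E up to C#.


Letter names: E → C spans 6 letter names → a 6th
Semitones: E → C# = 9 half-steps
A 6th of 9 semitones is a major 6th
= major 6th


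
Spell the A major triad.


Major triad = root + major 3rd (4 semitones) + perfect 5th (7 semitones)
A triad on A stacks thirds, so the chord tones use letter names A-C-E
Root: A
Major 3rd above A: C#
Perfect 5th above A: E
Chord = A C# E


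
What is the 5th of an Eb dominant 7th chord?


Dominant 7th chord = root + major 3rd + perfect 5th + minor 7th
Seventh chords stack in thirds, so the letter names are E-G-B-D
Root: Eb
Major 3rd above Eb: G
Perfect 5th above Eb: Bb
Minor 7th above Eb: Db
The 5th = Bb


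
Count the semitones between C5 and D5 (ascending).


Absolute semitone position = octave×12 + chromatic position
C5: 5×12 + 0 = 60
D5: 5×12 + 2 = 62
Difference = 62 - 60 = 2
= 2 semitones


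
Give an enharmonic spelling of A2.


Enharmonic notes sound the same pitch but are spelled with different letter names
A and G## name the same pitch class
= G##2


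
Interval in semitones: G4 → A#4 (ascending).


Absolute semitone position = octave×12 + chromatic position
G4: 4×12 + 7 = 55
A#4: 4×12 + 10 = 58
Difference = 58 - 55 = 3
= 3 semitones


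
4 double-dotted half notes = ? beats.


Solution.
Base half note = 2 beats
Dot 1 adds half the previous value: +1
Dot 2 adds half the previous value: +1/2
One double-dotted half = 2 + 1 + 1/2 = 7/2
4 of them = 4 × 7/2 = 14
= 14 beats


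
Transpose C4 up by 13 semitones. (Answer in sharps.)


C4: chromatic position 0 in octave 4 → absolute = 4×12 + 0 = 48
Transpose up 13: 48 + 13 = 61
61 = 5×12 + 1 → C# in octave 5
Result = C#5


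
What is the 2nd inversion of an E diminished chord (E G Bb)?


Let's work it out.
Root position: E G Bb
2nd inversion: move root and 3rd up an octave
Bass note: Bb
Notes (bottom to top) = Bb E G


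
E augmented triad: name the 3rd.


Reasoning:
Augmented triad = root + major 3rd (4 semitones) + augmented 5th (8 semitones)
A triad on E stacks thirds, so the chord tones use letter names E-G-B
Root: E
Major 3rd above E: G#
Augmented 5th above E: B#
The 3rd = G#


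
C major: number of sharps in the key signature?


Let's work it out.
Sharp major keys follow the circle of fifths: C(0), G(1), D(2), A(3), E(4), B(5), F#(6), C#(7)
C major has 0 sharps
= 0 sharps


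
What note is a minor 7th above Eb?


A 7th spans 7 letter names, so from E we land on D
A minor 7th = 10 semitones above Eb
Spell D at that pitch: Db
= Db


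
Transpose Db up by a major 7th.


Reasoning:
major 7th: 7 letter names, 11 semitones
Letter: D + 6 → C
Pitch: Db + 11 semitones, spelled as a C → C
= C


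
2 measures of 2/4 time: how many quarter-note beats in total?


Reasoning:
Time signature 2/4: the bottom number 4 means the quarter note gets one count
The top number 2 means 2 quarter-note beats per measure
Total = 2 × 2 measures
= 4 quarter-note beats


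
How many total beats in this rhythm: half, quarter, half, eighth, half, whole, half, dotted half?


Beat values:
  half = 2 beats
  quarter = 1 beat
  half = 2 beats
  eighth = 0.5 beats
  half = 2 beats
  whole = 4 beats
  half = 2 beats
  dotted half = 3 beats
Sum = 2 + 1 + 2 + 0.5 + 2 + 4 + 2 + 3
= 16.5 beats


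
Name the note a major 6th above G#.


A 6th spans 6 letter names, so from G we land on E
A major 6th = 9 semitones above G#
Spell E at that pitch: E#
= E#


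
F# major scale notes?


Let's work it out.
Major scale pattern: W-W-H-W-W-W-H (2-2-1-2-2-2-1 semitones)
Starting from F#:
  F# + 2 semitones → G#
  G# + 2 semitones → A#
  A# + 1 semitone → B
  B + 2 semitones → C#
  C# + 2 semitones → D#
  D# + 2 semitones → E#
  E# + 1 semitone → F#
Scale = F# G# A# B C# D# E#


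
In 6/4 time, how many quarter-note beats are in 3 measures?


Reasoning:
Time signature 6/4: the bottom number 4 means the quarter note gets one count
The top number 6 means 6 quarter-note beats per measure
Total = 6 × 3 measures
= 18 quarter-note beats


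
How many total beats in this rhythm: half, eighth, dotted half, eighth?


Beat values:
  half = 2 beats
  eighth = 0.5 beats
  dotted half = 3 beats
  eighth = 0.5 beats
Sum = 2 + 0.5 + 3 + 0.5
= 6 beats


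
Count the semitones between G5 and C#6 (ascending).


Solution.
Absolute semitone position = octave×12 + chromatic position
G5: 5×12 + 7 = 67
C#6: 6×12 + 1 = 73
Difference = 73 - 67 = 6
= 6 semitones


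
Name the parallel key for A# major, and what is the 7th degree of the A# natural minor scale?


Working:
Parallel keys share the same tonic but differ in mode
A# major → parallel is A# minor
A# natural minor scale: A# B# C# D# E# F# G#
= A# minor; 7th degree = G#


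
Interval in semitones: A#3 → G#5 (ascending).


Absolute semitone position = octave×12 + chromatic position
A#3: 3×12 + 10 = 46
G#5: 5×12 + 8 = 68
Difference = 68 - 46 = 22
= 22 semitones


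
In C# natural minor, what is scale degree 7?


Solution.
Natural minor scale pattern: W-H-W-W-H-W-W (2-1-2-2-1-2-2 semitones)
Starting from C#:
  C# + 2 semitones → D#
  D# + 1 semitone → E
  E + 2 semitones → F#
  F# + 2 semitones → G#
  G# + 1 semitone → A
  A + 2 semitones → B
  B + 2 semitones → C#
Scale: C# D# E F# G# A B
Degree 7 = B


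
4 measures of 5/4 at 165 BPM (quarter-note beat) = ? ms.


Quarter-note beat duration = 60000 / 165 ms
Beats per measure (5/4) = 5
One measure = 5 × 60000 / 165 = 300000 / 165 ms
4 measures = 4 × 300000 / 165 = 1200000 / 165
= 7272.7 ms


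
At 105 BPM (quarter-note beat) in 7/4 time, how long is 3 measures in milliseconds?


Quarter-note beat duration = 60000 / 105 ms
Beats per measure (7/4) = 7
One measure = 7 × 60000 / 105 = 420000 / 105 ms
3 measures = 3 × 420000 / 105 = 1260000 / 105
= 12000.0 ms


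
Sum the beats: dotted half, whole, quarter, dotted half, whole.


Solution.
Beat values:
  dotted half = 3 beats
  whole = 4 beats
  quarter = 1 beat
  dotted half = 3 beats
  whole = 4 beats
Sum = 3 + 4 + 1 + 3 + 4
= 15 beats


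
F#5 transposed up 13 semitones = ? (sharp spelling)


Step by step:
F#5: chromatic position 6 in octave 5 → absolute = 5×12 + 6 = 66
Transpose up 13: 66 + 13 = 79
79 = 6×12 + 7 → G in octave 6
Result = G6


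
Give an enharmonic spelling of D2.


Solution.
Enharmonic notes sound the same pitch but are spelled with different letter names
D and C## name the same pitch class
= C##2


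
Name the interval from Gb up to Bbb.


Working:
Letter names: G → B spans 3 letter names → a 3rd
Semitones: Gb → Bbb = 3 half-steps
A 3rd of 3 semitones is a minor 3rd
= minor 3rd


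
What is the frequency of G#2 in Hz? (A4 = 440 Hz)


Let's work it out.
f = 440 × 2^(n/12) where n = semitones from A4
G#2: -25 semitones from A4
f = 440 × 2^(-25/12)
f = 103.83 Hz


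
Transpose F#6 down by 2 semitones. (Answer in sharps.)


Solution.
F#6: chromatic position 6 in octave 6 → absolute = 6×12 + 6 = 78
Transpose down 2: 78 - 2 = 76
76 = 6×12 + 4 → E in octave 6
Result = E6


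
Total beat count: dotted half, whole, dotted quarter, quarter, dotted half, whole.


Reasoning:
Beat values:
  dotted half = 3 beats
  whole = 4 beats
  dotted quarter = 1.5 beats
  quarter = 1 beat
  dotted half = 3 beats
  whole = 4 beats
Sum = 3 + 4 + 1.5 + 1 + 3 + 4
= 16.5 beats


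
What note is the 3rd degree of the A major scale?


Working:
Major scale pattern: W-W-H-W-W-W-H (2-2-1-2-2-2-1 semitones)
Starting from A:
  A + 2 semitones → B
  B + 2 semitones → C#
  C# + 1 semitone → D
  D + 2 semitones → E
  E + 2 semitones → F#
  F# + 2 semitones → G#
  G# + 1 semitone → A
Scale: A B C# D E F# G#
Degree 3 = C#


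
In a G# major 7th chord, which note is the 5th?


Let's work it out.
Major 7th chord = root + major 3rd + perfect 5th + major 7th
Seventh chords stack in thirds, so the letter names are G-B-D-F
Root: G#
Major 3rd above G#: B#
Perfect 5th above G#: D#
Major 7th above G#: F##
The 5th = D#


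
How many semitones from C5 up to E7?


Absolute semitone position = octave×12 + chromatic position
C5: 5×12 + 0 = 60
E7: 7×12 + 4 = 88
Difference = 88 - 60 = 28
= 28 semitones


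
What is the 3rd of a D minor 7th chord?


Minor 7th chord = root + minor 3rd + perfect 5th + minor 7th
Seventh chords stack in thirds, so the letter names are D-F-A-C
Root: D
Minor 3rd above D: F
Perfect 5th above D: A
Minor 7th above D: C
The 3rd = F


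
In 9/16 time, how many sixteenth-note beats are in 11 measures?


Working:
Time signature 9/16: the bottom number 16 means the sixteenth note gets one count
The top number 9 means 9 sixteenth-note beats per measure
Total = 9 × 11 measures
= 99 sixteenth-note beats


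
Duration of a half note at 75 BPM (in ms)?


Reasoning:
One quarter-note beat = 60000 / BPM = 60000 / 75 ms
Half note = 2 × quarter note
Duration = 2 × 60000 / 75 = 120000 / 75
= 1600.0 ms


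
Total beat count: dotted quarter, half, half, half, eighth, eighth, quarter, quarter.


Beat values:
  dotted quarter = 1.5 beats
  half = 2 beats
  half = 2 beats
  half = 2 beats
  eighth = 0.5 beats
  eighth = 0.5 beats
  quarter = 1 beat
  quarter = 1 beat
Sum = 1.5 + 2 + 2 + 2 + 0.5 + 0.5 + 1 + 1
= 10.5 beats


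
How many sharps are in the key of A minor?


Working:
Sharp minor keys follow the circle of fifths: A(0), E(1), B(2), F#(3), C#(4), G#(5), D#(6), A#(7)
A minor has 0 sharps
= 0 sharps


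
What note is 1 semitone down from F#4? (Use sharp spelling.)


Reasoning:
F#4: chromatic position 6 in octave 4 → absolute = 4×12 + 6 = 54
Transpose down 1: 54 - 1 = 53
53 = 4×12 + 5 → F in octave 4
Result = F4


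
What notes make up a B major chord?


Working:
Major triad = root + major 3rd (4 semitones) + perfect 5th (7 semitones)
A triad on B stacks thirds, so the chord tones use letter names B-D-F
Root: B
Major 3rd above B: D#
Perfect 5th above B: F#
Chord = B D# F#


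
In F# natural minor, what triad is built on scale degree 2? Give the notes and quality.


Solution.
F# natural minor scale: F# G# A B C# D E
Diatonic triad on degree 2 stacks scale notes 2, 4, 6: G# B D
G#→B = 3 semitones; G#→D = 6 semitones → diminished triad
= G# B D (diminished)


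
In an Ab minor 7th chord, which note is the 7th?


Reasoning:
Minor 7th chord = root + minor 3rd + perfect 5th + minor 7th
Seventh chords stack in thirds, so the letter names are A-C-E-G
Root: Ab
Minor 3rd above Ab: Cb
Perfect 5th above Ab: Eb
Minor 7th above Ab: Gb
The 7th = Gb


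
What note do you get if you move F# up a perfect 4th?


Step by step:
perfect 4th: 4 letter names, 5 semitones
Letter: F + 3 → B
Pitch: F# + 5 semitones, spelled as a B → B
= B


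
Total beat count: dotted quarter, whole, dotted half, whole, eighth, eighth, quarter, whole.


Beat values:
  dotted quarter = 1.5 beats
  whole = 4 beats
  dotted half = 3 beats
  whole = 4 beats
  eighth = 0.5 beats
  eighth = 0.5 beats
  quarter = 1 beat
  whole = 4 beats
Sum = 1.5 + 4 + 3 + 4 + 0.5 + 0.5 + 1 + 4
= 18.5 beats


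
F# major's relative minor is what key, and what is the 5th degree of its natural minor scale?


Working:
The relative minor shares the major's key signature and starts on its 6th degree
6th degree = a major 6th above the tonic; a major 6th above F# is D#
→ relative minor of F# major is D# minor
D# natural minor scale: D# E# F# G# A# B C#
= D# minor; 5th degree = A#


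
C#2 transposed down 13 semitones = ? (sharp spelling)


C#2: chromatic position 1 in octave 2 → absolute = 2×12 + 1 = 25
Transpose down 13: 25 - 13 = 12
12 = 1×12 + 0 → C in octave 1
Result = C1


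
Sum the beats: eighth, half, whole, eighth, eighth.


Step by step:
Beat values:
  eighth = 0.5 beats
  half = 2 beats
  whole = 4 beats
  eighth = 0.5 beats
  eighth = 0.5 beats
Sum = 0.5 + 2 + 4 + 0.5 + 0.5
= 7.5 beats


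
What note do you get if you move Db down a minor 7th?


Working:
minor 7th: 7 letter names, 10 semitones
Letter: D - 6 → E
Pitch: Db - 10 semitones, spelled as an E → Eb
= Eb


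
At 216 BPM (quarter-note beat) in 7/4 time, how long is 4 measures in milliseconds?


Let's work it out.
Quarter-note beat duration = 60000 / 216 ms
Beats per measure (7/4) = 7
One measure = 7 × 60000 / 216 = 420000 / 216 ms
4 measures = 4 × 420000 / 216 = 1680000 / 216
= 7777.8 ms


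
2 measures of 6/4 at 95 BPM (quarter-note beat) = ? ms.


Quarter-note beat duration = 60000 / 95 ms
Beats per measure (6/4) = 6
One measure = 6 × 60000 / 95 = 360000 / 95 ms
2 measures = 2 × 360000 / 95 = 720000 / 95
= 7578.9 ms


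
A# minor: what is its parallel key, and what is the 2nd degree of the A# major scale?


Solution.
Parallel keys share the same tonic but differ in mode
A# minor → parallel is A# major
A# major scale: A# B# C## D# E# F## G##
= A# major; 2nd degree = B#
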